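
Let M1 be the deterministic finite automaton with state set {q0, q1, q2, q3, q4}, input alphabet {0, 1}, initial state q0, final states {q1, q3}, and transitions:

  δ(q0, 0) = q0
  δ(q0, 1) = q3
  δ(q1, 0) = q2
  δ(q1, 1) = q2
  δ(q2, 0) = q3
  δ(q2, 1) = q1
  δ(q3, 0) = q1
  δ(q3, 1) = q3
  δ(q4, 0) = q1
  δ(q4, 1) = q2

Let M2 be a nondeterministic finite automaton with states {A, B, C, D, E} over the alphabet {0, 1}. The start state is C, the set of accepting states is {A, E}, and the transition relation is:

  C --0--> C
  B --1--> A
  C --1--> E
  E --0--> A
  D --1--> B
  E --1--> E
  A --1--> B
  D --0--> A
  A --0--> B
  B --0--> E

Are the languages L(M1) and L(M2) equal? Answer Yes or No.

Yes

Exploring the product automaton M1 × M2 from the start pair (q0, C), following both machines on each input symbol, reaches 4 state pairs: (q0, C), (q3, E), (q1, A), (q2, B).
M1 accepts in {q1, q3} and M2 accepts in {A, E}. In every reachable pair the two components are either both accepting — (q3, E), (q1, A) — or both non-accepting, so no string is accepted by exactly one of the machines: L(M1) \ L(M2) and L(M2) \ L(M1) are both empty.
Hence every string is accepted by M1 iff it is accepted by M2, and the two languages coincide.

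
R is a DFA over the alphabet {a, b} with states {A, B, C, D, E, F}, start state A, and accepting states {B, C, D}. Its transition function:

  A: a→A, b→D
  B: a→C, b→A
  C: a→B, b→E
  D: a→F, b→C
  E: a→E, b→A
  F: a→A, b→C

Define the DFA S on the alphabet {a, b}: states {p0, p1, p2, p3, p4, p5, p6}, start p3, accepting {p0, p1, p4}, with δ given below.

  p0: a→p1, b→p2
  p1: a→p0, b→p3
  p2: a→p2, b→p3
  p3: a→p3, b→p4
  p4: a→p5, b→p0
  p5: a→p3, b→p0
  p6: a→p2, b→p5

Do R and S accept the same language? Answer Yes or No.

Exploring the product automaton R × S from the start pair (A, p3), following both machines on each input symbol, reaches 6 state pairs: (A, p3), (D, p4), (F, p5), (C, p0), (B, p1), (E, p2).
R accepts in {B, C, D} and S accepts in {p0, p1, p4}. In every reachable pair the two components are either both accepting — (D, p4), (C, p0), (B, p1) — or both non-accepting, so no string is accepted by exactly one of the machines: L(R) \ L(S) and L(S) \ L(R) are both empty.
Hence every string is accepted by R iff it is accepted by S, and the two languages coincide.

Yes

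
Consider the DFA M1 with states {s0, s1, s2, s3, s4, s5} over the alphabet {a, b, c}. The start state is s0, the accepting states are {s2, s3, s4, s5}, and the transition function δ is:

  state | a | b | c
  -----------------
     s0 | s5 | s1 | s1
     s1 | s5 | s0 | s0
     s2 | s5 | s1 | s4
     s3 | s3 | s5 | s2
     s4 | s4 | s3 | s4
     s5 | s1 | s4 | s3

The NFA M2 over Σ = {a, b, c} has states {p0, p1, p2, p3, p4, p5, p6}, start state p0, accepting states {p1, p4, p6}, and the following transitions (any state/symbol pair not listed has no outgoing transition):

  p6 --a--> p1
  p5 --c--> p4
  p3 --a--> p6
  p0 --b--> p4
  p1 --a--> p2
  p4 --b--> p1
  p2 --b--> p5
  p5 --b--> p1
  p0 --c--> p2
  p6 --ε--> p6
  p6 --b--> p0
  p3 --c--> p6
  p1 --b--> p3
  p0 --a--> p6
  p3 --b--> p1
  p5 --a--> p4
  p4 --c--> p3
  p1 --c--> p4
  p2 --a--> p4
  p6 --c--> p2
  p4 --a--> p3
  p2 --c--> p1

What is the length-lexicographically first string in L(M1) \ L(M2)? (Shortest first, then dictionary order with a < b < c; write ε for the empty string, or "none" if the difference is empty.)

ab

The string ab is accepted by M1 but not by M2.
No shorter string lies in the difference, and ab is the lexicographically first length-2 string in L(M1) \ L(M2).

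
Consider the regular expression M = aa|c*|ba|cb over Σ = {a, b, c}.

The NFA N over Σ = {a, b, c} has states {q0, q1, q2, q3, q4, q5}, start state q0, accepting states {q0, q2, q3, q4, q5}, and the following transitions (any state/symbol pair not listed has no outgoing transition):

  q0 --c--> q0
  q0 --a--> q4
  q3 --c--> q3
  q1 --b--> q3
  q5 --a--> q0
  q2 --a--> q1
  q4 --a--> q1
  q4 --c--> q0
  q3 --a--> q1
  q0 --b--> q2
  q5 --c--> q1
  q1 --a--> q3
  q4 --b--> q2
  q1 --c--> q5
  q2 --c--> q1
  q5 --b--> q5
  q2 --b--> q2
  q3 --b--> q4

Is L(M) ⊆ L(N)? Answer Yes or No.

The string aa is in L(M) but not in L(N).
So L(M) ⊄ L(N).

No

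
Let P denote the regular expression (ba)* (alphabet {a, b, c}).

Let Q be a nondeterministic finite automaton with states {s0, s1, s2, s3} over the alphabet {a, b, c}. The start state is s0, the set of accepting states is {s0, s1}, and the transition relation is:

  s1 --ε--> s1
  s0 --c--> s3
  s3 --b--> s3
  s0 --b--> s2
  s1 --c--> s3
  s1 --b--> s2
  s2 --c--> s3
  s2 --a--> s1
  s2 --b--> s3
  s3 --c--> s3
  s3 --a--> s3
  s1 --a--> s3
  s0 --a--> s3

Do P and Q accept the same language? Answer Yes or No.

Converting the expression P to a DFA (subset construction, then merging equivalent states) gives the minimal DFA with states {p0, p1, p2}, start state p0, accepting states {p0} and transitions p0: a→p1, b→p2, c→p1; p1: a→p1, b→p1, c→p1; p2: a→p0, b→p1, c→p1.
Exploring the product automaton P × Q from the start pair (p0, s0), following both machines on each input symbol, reaches 4 state pairs: (p0, s0), (p1, s3), (p2, s2), (p0, s1).
P accepts in {p0} and Q accepts in {s0, s1}. In every reachable pair the two components are either both accepting — (p0, s0), (p0, s1) — or both non-accepting, so no string is accepted by exactly one of the machines: L(P) \ L(Q) and L(Q) \ L(P) are both empty.
Hence every string is accepted by P iff it is accepted by Q, and the two languages coincide.

Yes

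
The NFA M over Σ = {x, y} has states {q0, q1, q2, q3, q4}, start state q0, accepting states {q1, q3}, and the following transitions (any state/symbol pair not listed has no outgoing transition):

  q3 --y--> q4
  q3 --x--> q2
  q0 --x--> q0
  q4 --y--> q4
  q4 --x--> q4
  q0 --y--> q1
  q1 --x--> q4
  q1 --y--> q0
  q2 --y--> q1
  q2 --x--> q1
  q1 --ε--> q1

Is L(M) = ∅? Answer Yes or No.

No

The string y is accepted: the run q0 → q1 ends in the accepting state q1.
Since at least one string is accepted, L(M) is not empty.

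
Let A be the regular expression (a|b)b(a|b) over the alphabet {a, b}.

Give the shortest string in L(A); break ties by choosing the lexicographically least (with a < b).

By inspection of the expression, no string of length less than 3 matches, and aba is the lexicographically first match of length 3.

aba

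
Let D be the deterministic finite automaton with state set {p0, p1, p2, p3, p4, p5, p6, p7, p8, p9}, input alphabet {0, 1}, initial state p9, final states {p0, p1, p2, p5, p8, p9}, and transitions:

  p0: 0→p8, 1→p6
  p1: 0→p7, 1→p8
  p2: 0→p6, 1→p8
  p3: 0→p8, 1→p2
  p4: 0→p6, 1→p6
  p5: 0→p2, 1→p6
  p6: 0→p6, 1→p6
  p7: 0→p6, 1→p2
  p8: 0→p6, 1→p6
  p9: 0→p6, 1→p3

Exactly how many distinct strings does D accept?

The useful subgraph on states {p2, p3, p8, p9} is acyclic, so L(D) is finite; the longest accepting path visits 4 useful states, giving maximum string length 3.
Counting accepting paths from p9 by length: 1 of length 0, 2 of length 2, 1 of length 3. Total 4.

4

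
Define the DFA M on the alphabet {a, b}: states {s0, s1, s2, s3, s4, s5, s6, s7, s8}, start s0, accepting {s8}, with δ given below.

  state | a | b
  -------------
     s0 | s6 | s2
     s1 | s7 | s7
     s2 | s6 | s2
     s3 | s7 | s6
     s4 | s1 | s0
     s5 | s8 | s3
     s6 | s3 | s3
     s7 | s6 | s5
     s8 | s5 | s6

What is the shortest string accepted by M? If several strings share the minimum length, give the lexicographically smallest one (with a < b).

A breadth-first search from s0 reaches an accepting state first via the path s0 → s6 → s3 → s7 → s5 → s8 on input aaaba.
No string of length < 5 is accepted (BFS exhausts all shorter strings without reaching an accepting state), and aaaba is the lexicographically least accepting string of length 5.

aaaba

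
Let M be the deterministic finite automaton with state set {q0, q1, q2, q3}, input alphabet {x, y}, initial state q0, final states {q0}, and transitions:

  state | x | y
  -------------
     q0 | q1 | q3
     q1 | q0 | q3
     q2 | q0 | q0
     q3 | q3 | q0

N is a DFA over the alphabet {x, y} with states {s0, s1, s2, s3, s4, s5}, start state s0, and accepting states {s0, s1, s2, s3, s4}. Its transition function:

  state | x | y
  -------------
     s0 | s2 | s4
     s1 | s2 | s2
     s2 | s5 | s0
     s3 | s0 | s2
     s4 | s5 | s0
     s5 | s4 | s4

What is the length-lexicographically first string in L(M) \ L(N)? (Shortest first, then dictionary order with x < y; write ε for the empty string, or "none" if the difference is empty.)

The string xx is accepted by M but not by N.
No shorter string lies in the difference, and xx is the lexicographically first length-2 string in L(M) \ L(N).

xx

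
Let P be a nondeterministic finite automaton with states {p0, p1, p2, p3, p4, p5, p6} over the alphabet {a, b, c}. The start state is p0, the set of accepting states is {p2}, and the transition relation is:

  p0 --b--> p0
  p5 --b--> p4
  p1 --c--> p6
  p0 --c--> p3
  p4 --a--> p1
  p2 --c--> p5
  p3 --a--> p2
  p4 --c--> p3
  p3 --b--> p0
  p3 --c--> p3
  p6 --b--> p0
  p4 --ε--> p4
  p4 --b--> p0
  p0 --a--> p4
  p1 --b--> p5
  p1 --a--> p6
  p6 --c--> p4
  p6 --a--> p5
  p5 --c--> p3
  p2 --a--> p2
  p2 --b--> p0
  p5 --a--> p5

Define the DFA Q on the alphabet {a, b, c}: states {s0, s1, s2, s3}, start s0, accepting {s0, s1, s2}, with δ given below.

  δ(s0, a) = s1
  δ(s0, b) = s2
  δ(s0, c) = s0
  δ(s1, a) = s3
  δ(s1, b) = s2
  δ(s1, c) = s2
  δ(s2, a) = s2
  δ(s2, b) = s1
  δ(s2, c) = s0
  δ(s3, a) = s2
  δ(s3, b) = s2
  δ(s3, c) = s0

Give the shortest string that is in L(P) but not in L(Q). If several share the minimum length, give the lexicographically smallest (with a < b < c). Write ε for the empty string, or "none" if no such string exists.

caa

The string caa is accepted by P but not by Q.
No shorter string lies in the difference, and caa is the lexicographically first length-3 string in L(P) \ L(Q).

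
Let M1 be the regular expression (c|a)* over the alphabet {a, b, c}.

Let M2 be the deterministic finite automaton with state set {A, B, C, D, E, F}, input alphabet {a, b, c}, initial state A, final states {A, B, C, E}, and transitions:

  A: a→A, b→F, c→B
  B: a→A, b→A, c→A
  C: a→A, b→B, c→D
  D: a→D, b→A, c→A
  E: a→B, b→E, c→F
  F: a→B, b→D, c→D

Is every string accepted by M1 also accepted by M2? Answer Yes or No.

Yes

Converting the expression M1 to a DFA (subset construction, then merging equivalent states) gives the minimal DFA with states {r0, r1}, start state r0, accepting states {r0} and transitions r0: a→r0, b→r1, c→r0; r1: a→r1, b→r1, c→r1.
Exploring the product automaton M1 × M2 from the start pair (r0, A), following both machines on each input symbol, reaches 6 state pairs: (r0, A), (r1, F), (r0, B), (r1, B), (r1, D), (r1, A).
M1 accepts in {r0} and M2 accepts in {A, B, C, E}. The reachable pairs whose M1-component is accepting are (r0, A), (r0, B); in each of them the M2-component is accepting too, so the product for L(M1) \ L(M2) (M1-component accepting, M2-component rejecting) has no reachable accepting pair and the difference is empty.
Hence every string in L(M1) is also in L(M2).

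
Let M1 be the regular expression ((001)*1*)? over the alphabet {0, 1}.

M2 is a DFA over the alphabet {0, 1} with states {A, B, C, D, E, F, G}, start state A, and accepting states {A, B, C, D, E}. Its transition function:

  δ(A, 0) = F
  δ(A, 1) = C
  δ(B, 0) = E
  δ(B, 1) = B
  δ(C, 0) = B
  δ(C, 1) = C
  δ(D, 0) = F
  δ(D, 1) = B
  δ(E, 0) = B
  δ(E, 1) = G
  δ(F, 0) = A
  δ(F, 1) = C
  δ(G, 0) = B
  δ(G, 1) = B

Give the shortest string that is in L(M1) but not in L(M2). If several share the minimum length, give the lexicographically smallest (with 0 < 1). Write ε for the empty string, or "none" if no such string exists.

001001

The string 001001 is accepted by M1 but not by M2.
No shorter string lies in the difference, and 001001 is the lexicographically first length-6 string in L(M1) \ L(M2).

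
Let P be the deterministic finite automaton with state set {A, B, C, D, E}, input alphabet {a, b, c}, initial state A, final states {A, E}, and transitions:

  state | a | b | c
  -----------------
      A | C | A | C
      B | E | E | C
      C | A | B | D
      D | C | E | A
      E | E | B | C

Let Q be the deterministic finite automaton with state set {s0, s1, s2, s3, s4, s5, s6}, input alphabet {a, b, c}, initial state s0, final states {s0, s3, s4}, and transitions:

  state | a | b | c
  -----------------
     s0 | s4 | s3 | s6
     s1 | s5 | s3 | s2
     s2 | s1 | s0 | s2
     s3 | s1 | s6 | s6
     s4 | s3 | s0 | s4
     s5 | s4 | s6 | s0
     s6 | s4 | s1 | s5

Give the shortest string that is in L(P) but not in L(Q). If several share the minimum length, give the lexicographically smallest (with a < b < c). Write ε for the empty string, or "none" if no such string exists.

bb

The string bb is accepted by P but not by Q.
No shorter string lies in the difference, and bb is the lexicographically first length-2 string in L(P) \ L(Q).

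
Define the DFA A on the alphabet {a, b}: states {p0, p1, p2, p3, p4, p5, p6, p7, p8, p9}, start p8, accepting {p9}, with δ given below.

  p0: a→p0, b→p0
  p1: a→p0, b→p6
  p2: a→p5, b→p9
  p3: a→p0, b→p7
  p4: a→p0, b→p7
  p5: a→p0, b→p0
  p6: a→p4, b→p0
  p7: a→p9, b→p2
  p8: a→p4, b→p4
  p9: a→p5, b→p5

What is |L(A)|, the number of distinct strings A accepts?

The useful subgraph on states {p2, p4, p7, p8, p9} is acyclic, so L(A) is finite; the longest accepting path visits 5 useful states, giving maximum string length 4.
Counting accepting paths from p8 by length: 2 of length 3, 2 of length 4. Total 4.

4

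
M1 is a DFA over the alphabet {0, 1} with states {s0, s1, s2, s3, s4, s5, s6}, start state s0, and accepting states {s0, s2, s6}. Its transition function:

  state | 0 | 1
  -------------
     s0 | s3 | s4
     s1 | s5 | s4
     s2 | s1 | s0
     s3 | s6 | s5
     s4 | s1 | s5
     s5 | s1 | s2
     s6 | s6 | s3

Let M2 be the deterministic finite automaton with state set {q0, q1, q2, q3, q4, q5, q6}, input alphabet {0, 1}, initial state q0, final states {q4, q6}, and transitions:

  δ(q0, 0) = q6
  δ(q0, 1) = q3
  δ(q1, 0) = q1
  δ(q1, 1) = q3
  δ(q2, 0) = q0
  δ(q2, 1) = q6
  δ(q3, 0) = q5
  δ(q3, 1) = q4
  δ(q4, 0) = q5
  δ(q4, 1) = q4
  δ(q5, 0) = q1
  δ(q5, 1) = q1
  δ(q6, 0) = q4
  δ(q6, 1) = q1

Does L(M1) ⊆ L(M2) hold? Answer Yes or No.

The empty string ε is in L(M1) but not in L(M2).
So L(M1) ⊄ L(M2).

No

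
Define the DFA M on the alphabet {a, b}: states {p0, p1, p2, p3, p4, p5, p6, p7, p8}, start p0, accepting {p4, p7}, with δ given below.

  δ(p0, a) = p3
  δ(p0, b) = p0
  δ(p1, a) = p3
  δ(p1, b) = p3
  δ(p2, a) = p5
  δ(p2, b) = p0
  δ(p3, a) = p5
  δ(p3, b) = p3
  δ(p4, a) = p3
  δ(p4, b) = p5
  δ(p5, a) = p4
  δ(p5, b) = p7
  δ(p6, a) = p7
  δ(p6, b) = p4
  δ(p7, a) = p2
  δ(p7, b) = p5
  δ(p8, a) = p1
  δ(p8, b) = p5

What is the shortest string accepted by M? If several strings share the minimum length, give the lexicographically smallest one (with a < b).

aaa

A breadth-first search from p0 reaches an accepting state first via the path p0 → p3 → p5 → p4 on input aaa.
No string of length < 3 is accepted (BFS exhausts all shorter strings without reaching an accepting state), and aaa is the lexicographically least accepting string of length 3.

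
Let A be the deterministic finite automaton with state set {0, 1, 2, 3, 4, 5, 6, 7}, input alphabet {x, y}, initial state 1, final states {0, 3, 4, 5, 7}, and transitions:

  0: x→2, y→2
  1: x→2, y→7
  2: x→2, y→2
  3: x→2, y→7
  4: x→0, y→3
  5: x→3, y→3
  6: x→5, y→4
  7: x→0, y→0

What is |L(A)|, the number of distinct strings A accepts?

3

The useful subgraph on states {0, 1, 7} is acyclic, so L(A) is finite; the longest accepting path visits 3 useful states, giving maximum string length 2.
Counting accepting paths from 1 by length: 1 of length 1, 2 of length 2. Total 3.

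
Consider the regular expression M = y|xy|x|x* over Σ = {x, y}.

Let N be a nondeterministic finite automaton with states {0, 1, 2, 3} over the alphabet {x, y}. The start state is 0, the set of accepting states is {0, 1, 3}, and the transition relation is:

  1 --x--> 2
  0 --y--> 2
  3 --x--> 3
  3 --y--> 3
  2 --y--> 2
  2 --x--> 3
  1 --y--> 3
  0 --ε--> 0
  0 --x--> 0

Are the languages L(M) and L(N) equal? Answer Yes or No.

No

The string y is accepted by M but rejected by N.
So L(M) ≠ L(N).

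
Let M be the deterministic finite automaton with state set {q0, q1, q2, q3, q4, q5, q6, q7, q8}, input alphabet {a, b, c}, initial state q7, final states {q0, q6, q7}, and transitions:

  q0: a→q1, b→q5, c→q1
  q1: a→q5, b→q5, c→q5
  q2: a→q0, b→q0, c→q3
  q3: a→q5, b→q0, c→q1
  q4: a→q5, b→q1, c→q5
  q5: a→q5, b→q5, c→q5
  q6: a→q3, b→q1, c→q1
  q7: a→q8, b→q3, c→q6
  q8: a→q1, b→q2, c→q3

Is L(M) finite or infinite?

The useful states (reachable from q7 and able to reach an accepting state) are {q0, q2, q3, q6, q7, q8}.
Restricted to these states the transition graph has no cycle, so every accepting path has bounded length and L is finite.

finite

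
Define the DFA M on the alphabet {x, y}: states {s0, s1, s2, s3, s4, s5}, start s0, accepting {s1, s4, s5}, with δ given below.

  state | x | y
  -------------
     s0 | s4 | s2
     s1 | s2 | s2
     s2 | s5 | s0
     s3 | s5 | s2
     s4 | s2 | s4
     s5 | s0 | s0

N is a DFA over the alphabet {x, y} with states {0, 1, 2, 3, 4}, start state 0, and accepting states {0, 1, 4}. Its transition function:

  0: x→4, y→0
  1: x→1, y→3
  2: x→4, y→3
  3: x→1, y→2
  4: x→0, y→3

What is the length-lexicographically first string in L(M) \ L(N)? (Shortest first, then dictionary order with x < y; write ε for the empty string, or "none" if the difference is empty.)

The string xy is accepted by M but not by N.
No shorter string lies in the difference, and xy is the lexicographically first length-2 string in L(M) \ L(N).

xy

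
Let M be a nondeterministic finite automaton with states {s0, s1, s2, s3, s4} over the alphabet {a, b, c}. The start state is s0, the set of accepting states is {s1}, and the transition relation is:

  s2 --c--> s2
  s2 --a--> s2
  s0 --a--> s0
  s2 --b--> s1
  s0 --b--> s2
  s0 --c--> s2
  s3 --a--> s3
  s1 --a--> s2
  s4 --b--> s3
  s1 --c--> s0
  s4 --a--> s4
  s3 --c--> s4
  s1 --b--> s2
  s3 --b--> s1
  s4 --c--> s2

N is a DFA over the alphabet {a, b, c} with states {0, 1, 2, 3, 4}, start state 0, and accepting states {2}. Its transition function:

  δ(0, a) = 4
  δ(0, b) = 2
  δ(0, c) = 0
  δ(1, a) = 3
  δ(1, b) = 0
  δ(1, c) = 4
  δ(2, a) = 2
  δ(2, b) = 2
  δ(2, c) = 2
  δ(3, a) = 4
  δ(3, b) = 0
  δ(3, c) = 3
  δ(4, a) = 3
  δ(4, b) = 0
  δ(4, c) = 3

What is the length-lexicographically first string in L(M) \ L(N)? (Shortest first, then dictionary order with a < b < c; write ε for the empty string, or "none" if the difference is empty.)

acb

The string acb is accepted by M but not by N.
No shorter string lies in the difference, and acb is the lexicographically first length-3 string in L(M) \ L(N).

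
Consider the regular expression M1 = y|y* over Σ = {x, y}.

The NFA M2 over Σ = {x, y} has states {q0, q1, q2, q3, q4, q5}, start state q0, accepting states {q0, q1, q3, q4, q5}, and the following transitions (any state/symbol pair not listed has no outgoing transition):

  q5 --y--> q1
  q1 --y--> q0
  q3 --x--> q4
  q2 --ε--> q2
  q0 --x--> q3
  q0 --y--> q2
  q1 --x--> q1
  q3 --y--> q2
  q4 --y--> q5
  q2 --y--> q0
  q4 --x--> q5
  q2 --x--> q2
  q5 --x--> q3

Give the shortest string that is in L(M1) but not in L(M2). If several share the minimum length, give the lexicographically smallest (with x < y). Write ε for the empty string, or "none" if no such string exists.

The string y is accepted by M1 but not by M2.
No shorter string lies in the difference, and y is the lexicographically first length-1 string in L(M1) \ L(M2).

y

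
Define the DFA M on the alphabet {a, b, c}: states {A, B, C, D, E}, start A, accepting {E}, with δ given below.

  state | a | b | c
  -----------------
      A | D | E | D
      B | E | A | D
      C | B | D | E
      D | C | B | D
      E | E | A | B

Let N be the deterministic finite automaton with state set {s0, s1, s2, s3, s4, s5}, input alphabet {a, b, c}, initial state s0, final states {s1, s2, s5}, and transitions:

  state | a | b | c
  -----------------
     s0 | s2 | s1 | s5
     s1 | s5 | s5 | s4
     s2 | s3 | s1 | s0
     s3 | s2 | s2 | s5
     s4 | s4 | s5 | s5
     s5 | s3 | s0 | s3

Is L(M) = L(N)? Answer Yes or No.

No

The string baa is accepted by M but rejected by N.
So L(M) ≠ L(N).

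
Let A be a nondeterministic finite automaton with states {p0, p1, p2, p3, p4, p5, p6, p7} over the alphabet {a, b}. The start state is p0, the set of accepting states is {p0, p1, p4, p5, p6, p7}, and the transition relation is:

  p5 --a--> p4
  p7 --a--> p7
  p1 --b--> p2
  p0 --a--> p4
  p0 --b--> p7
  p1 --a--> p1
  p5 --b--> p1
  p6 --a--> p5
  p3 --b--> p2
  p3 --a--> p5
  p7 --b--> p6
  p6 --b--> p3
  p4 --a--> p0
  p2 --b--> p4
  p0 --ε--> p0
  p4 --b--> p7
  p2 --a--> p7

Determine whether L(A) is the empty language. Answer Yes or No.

No

The empty string ε is accepted: the run p0 ends in the accepting state p0.
Since at least one string is accepted, L(A) is not empty.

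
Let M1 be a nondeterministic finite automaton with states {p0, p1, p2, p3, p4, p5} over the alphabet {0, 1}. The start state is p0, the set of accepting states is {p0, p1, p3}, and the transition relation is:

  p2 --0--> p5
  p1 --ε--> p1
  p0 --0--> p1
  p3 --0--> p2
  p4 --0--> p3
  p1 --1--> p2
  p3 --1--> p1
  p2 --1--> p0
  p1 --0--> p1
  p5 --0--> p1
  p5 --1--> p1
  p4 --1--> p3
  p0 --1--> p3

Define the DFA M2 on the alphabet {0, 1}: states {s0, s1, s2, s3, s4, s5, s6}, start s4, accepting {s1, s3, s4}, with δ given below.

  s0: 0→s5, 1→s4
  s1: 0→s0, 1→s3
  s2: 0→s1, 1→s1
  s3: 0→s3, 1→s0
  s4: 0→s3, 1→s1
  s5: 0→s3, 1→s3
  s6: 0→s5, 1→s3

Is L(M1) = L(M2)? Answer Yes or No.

Exploring the product automaton M1 × M2 from the start pair (p0, s4), following both machines on each input symbol, reaches 5 state pairs: (p0, s4), (p1, s3), (p3, s1), (p2, s0), (p5, s5).
M1 accepts in {p0, p1, p3} and M2 accepts in {s1, s3, s4}. In every reachable pair the two components are either both accepting — (p0, s4), (p1, s3), (p3, s1) — or both non-accepting, so no string is accepted by exactly one of the machines: L(M1) \ L(M2) and L(M2) \ L(M1) are both empty.
Hence every string is accepted by M1 iff it is accepted by M2, and the two languages coincide.

Yes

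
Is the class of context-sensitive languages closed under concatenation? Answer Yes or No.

Yes

With disjoint nonterminals (and terminals first replaced by fresh nonterminal copies so contexts cannot straddle the boundary), S → S₁S₂ added to two noncontracting grammars is noncontracting and generates L₁L₂; equivalently an LBA guesses the split point and checks each part in place.
So the context-sensitive languages are closed under concatenation.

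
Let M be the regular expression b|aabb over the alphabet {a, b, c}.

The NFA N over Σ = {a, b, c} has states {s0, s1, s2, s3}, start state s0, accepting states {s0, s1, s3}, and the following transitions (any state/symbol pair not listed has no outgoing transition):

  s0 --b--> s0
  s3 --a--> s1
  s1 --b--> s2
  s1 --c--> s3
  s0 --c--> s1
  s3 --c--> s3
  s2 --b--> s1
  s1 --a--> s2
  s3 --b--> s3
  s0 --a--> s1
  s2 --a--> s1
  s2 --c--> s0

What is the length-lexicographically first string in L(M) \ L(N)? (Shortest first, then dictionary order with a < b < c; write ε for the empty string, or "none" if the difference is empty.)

The string aabb is accepted by M but not by N.
No shorter string lies in the difference, and aabb is the lexicographically first length-4 string in L(M) \ L(N).

aabb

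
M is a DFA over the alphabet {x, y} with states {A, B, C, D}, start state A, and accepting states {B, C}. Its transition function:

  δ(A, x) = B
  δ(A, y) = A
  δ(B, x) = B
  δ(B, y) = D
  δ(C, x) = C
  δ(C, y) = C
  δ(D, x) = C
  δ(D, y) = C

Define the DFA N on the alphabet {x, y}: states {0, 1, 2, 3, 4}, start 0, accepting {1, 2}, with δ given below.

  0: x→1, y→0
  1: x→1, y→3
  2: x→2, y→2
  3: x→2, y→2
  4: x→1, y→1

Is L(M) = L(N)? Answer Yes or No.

Exploring the product automaton M × N from the start pair (A, 0), following both machines on each input symbol, reaches 4 state pairs: (A, 0), (B, 1), (D, 3), (C, 2).
M accepts in {B, C} and N accepts in {1, 2}. In every reachable pair the two components are either both accepting — (B, 1), (C, 2) — or both non-accepting, so no string is accepted by exactly one of the machines: L(M) \ L(N) and L(N) \ L(M) are both empty.
Hence every string is accepted by M iff it is accepted by N, and the two languages coincide.

Yes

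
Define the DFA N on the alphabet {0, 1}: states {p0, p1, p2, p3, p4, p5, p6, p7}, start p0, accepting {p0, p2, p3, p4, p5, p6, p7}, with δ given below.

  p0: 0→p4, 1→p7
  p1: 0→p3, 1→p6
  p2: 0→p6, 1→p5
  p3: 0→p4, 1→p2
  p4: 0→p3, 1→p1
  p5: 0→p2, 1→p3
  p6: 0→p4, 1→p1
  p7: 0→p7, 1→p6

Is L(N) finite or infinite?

State p2 is reachable from the start and can reach an accepting state, and it lies on the cycle p2 → p5 → p2.
Traversing that cycle any number of times yields accepted strings of unbounded length, so the language is infinite.

infinite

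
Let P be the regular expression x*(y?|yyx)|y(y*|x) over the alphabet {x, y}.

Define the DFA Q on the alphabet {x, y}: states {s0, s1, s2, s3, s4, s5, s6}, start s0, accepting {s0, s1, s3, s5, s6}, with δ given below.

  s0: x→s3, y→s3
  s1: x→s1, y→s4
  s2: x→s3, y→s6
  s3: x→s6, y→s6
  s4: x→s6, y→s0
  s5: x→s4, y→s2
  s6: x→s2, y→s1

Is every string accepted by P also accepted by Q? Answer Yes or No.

The string xxx is in L(P) but not in L(Q).
So L(P) ⊄ L(Q).

No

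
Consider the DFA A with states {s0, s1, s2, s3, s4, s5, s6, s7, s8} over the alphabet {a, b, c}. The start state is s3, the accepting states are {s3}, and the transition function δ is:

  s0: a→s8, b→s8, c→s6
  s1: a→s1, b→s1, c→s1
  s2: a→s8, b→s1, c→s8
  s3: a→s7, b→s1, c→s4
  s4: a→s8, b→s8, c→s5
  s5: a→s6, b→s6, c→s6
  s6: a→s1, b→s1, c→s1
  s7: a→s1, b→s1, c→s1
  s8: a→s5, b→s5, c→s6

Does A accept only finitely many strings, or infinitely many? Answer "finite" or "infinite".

finite

The useful states (reachable from s3 and able to reach an accepting state) are {s3}.
Restricted to these states the transition graph has no cycle, so every accepting path has bounded length and L is finite.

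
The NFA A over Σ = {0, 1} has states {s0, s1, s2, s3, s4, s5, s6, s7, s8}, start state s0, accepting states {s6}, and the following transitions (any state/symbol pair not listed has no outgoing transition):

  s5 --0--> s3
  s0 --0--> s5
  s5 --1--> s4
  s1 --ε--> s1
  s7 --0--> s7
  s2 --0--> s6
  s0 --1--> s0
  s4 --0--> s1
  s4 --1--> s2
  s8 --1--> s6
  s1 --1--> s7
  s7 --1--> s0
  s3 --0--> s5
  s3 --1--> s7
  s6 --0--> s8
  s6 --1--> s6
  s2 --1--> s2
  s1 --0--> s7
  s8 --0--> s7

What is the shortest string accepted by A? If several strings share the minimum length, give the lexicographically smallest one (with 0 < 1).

0110

A breadth-first search from s0 reaches an accepting state first via the path s0 → s5 → s4 → s2 → s6 on input 0110.
No string of length < 4 is accepted (BFS exhausts all shorter strings without reaching an accepting state), and 0110 is the lexicographically least accepting string of length 4.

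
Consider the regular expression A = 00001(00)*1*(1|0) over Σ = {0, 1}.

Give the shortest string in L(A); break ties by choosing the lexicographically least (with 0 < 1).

By inspection of the expression, no string of length less than 6 matches, and 000010 is the lexicographically first match of length 6.

000010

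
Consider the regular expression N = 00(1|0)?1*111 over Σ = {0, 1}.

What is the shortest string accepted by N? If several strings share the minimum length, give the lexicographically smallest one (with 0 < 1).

By inspection of the expression, no string of length less than 5 matches, and 00111 is the lexicographically first match of length 5.

00111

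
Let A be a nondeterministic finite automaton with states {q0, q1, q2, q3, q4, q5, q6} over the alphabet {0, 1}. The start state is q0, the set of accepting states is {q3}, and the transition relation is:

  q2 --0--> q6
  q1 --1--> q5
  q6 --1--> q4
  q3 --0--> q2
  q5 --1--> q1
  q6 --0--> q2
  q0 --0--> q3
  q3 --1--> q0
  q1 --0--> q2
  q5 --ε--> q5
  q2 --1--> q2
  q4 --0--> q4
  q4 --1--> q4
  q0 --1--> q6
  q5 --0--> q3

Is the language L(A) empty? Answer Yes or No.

The string 0 is accepted: the run q0 → q3 ends in the accepting state q3.
Since at least one string is accepted, L(A) is not empty.

No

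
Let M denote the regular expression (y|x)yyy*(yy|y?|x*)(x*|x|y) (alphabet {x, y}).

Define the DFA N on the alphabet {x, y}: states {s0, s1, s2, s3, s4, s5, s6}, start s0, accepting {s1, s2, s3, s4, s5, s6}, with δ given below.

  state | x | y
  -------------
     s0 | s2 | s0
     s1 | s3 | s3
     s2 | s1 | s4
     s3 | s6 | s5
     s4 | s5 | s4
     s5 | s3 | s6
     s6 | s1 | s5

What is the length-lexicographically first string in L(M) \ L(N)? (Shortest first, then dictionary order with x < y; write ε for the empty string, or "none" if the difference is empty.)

yyy

The string yyy is accepted by M but not by N.
No shorter string lies in the difference, and yyy is the lexicographically first length-3 string in L(M) \ L(N).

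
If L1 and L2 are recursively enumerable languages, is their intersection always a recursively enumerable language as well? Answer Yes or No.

Run the recogniser for L₁; if it accepts, run the recogniser for L₂ and accept if that accepts too. If either runs forever the input is never accepted, which is all a recogniser needs.
So the recursively enumerable languages are closed under intersection.

Yes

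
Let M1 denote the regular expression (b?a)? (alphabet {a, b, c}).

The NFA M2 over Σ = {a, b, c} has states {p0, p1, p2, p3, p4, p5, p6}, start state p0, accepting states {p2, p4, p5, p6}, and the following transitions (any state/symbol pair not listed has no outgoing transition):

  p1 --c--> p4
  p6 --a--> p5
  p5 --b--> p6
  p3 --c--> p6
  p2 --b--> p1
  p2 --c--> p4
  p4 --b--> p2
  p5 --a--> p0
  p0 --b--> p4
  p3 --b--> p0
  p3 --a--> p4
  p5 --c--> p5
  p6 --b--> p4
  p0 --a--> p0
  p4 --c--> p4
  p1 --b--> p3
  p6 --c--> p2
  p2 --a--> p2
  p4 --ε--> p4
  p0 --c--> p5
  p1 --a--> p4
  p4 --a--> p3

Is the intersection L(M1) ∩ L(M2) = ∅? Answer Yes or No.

Converting the expression M1 to a DFA (subset construction, then merging equivalent states) gives the minimal DFA with states {r0, r1, r2, r3}, start state r0, accepting states {r0, r1} and transitions r0: a→r1, b→r2, c→r3; r1: a→r3, b→r3, c→r3; r2: a→r1, b→r3, c→r3; r3: a→r3, b→r3, c→r3.
Exploring the product automaton M1 × M2 from the start pair (r0, p0), following both machines on each input symbol, reaches 11 state pairs: (r0, p0), (r1, p0), (r2, p4), (r3, p5), (r3, p0), (r3, p4), (r1, p3), (r3, p2), (r3, p6), (r3, p3), (r3, p1).
M1 accepts in {r0, r1} and M2 accepts in {p2, p4, p5, p6}; no reachable pair has both components accepting, so no string drives both machines to acceptance simultaneously and L(M1) ∩ L(M2) = ∅.
So no string is accepted by both, and the intersection is empty.

Yes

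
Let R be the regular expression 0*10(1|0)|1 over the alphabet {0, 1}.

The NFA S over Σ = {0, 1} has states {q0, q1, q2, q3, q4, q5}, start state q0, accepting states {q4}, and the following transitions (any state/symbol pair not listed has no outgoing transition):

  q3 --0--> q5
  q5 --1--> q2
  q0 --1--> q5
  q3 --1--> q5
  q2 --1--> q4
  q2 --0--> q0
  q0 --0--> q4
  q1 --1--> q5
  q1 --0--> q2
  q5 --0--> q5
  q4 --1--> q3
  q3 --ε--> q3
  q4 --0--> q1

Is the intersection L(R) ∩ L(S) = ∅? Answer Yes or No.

Converting the expression R to a DFA (subset construction, then merging equivalent states) gives the minimal DFA with states {r0, r1, r2, r3, r4, r5, r6}, start state r0, accepting states {r2, r6} and transitions r0: 0→r1, 1→r2; r1: 0→r1, 1→r3; r2: 0→r4, 1→r5; r3: 0→r4, 1→r5; r4: 0→r6, 1→r6; r5: 0→r5, 1→r5; r6: 0→r5, 1→r5.
Exploring the product automaton R × S from the start pair (r0, q0), following both machines on each input symbol, reaches 19 state pairs: (r0, q0), (r1, q4), (r2, q5), (r1, q1), (r3, q3), (r4, q5), (r5, q2), (r1, q2), (r3, q5), (r5, q5), (r6, q5), (r6, q2), (r5, q0), (r5, q4), (r1, q0), (r3, q4), (r5, q1), (r5, q3), (r4, q1).
R accepts in {r2, r6} and S accepts in {q4}; no reachable pair has both components accepting, so no string drives both machines to acceptance simultaneously and L(R) ∩ L(S) = ∅.
So no string is accepted by both, and the intersection is empty.

Yes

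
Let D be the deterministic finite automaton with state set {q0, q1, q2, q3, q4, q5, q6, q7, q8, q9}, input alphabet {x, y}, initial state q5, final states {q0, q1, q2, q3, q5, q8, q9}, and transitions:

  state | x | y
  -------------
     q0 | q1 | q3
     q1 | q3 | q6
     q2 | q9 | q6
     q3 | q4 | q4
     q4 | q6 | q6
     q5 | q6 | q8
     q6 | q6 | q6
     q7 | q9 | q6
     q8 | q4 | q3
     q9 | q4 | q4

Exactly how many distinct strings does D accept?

The useful subgraph on states {q3, q5, q8} is acyclic, so L(D) is finite; the longest accepting path visits 3 useful states, giving maximum string length 2.
Counting accepting paths from q5 by length: 1 of length 0, 1 of length 1, 1 of length 2. Total 3.

3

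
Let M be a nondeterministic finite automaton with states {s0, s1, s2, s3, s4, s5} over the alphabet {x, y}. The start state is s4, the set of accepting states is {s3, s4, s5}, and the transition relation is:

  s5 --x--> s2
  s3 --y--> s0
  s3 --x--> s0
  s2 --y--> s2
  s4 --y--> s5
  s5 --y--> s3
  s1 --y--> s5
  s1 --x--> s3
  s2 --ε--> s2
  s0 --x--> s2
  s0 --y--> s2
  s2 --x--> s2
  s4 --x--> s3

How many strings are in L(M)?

4

The useful subgraph on states {s3, s4, s5} is acyclic, so L(M) is finite; the longest accepting path visits 3 useful states, giving maximum string length 2.
Counting accepting paths from s4 by length: 1 of length 0, 2 of length 1, 1 of length 2. Total 4.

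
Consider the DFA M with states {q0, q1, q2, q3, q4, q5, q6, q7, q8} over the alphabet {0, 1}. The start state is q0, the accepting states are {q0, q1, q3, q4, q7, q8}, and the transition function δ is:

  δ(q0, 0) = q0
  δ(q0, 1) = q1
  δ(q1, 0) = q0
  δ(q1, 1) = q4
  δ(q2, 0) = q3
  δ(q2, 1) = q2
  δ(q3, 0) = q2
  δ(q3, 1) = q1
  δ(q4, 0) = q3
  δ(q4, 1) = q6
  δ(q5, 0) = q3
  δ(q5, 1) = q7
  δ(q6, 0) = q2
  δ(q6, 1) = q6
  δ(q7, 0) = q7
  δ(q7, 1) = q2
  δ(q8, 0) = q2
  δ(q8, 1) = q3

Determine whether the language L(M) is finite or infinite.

infinite

State q0 is reachable from the start and can reach an accepting state, and it lies on the cycle q0 → q0.
Traversing that cycle any number of times yields accepted strings of unbounded length, so the language is infinite.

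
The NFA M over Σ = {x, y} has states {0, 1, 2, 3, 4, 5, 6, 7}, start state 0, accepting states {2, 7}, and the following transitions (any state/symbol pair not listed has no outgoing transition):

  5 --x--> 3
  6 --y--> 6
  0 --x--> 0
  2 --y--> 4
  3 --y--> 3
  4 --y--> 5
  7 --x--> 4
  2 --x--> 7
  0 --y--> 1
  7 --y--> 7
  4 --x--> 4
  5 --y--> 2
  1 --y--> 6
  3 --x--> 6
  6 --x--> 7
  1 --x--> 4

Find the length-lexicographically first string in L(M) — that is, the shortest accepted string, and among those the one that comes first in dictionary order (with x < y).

A breadth-first search from 0 reaches an accepting state first via the path 0 → 1 → 6 → 7 on input yyx.
No string of length < 3 is accepted (BFS exhausts all shorter strings without reaching an accepting state), and yyx is the lexicographically least accepting string of length 3.

yyx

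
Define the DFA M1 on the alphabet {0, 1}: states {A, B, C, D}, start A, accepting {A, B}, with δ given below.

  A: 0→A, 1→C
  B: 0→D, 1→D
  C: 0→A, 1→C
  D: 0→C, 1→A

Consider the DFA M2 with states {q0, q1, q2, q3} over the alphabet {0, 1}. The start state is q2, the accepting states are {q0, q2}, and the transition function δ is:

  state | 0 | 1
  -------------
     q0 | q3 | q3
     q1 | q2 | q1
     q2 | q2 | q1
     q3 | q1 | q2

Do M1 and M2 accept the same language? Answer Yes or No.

Exploring the product automaton M1 × M2 from the start pair (A, q2), following both machines on each input symbol, reaches 2 state pairs: (A, q2), (C, q1).
M1 accepts in {A, B} and M2 accepts in {q0, q2}. In every reachable pair the two components are either both accepting — (A, q2) — or both non-accepting, so no string is accepted by exactly one of the machines: L(M1) \ L(M2) and L(M2) \ L(M1) are both empty.
Hence every string is accepted by M1 iff it is accepted by M2, and the two languages coincide.

Yes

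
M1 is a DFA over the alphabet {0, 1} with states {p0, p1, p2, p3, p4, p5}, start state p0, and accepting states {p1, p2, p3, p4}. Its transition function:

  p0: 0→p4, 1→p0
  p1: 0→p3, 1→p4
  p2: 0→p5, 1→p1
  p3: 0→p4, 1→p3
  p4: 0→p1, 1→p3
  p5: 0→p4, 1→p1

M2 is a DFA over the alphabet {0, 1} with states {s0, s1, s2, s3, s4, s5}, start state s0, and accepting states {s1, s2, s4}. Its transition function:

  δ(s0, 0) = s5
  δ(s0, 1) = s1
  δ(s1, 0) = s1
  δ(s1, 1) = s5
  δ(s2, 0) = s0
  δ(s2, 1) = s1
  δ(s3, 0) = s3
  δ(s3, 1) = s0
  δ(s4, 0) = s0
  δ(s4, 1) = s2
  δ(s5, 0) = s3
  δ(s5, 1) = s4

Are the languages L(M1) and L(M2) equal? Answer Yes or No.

No

The string 0 is accepted by M1 but rejected by M2.
So L(M1) ≠ L(M2).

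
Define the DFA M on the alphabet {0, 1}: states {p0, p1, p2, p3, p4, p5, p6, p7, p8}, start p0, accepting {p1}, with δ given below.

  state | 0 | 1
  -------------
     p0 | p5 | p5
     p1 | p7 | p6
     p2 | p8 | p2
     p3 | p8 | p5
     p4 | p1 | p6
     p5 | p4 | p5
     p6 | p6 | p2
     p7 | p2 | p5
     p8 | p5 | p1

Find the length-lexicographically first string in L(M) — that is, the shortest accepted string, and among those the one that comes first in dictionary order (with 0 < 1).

A breadth-first search from p0 reaches an accepting state first via the path p0 → p5 → p4 → p1 on input 000.
No string of length < 3 is accepted (BFS exhausts all shorter strings without reaching an accepting state), and 000 is the lexicographically least accepting string of length 3.

000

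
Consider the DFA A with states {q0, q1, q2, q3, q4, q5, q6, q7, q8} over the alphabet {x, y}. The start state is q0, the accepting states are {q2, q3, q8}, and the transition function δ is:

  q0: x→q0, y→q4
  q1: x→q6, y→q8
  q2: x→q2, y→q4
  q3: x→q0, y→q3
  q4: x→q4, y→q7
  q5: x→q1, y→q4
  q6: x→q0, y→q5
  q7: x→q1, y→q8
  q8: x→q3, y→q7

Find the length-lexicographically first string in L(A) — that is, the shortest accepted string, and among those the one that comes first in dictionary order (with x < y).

A breadth-first search from q0 reaches an accepting state first via the path q0 → q4 → q7 → q8 on input yyy.
No string of length < 3 is accepted (BFS exhausts all shorter strings without reaching an accepting state), and yyy is the lexicographically least accepting string of length 3.

yyy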